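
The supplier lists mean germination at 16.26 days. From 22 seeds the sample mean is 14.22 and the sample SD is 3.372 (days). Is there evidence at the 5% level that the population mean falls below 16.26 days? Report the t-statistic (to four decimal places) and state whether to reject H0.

t = -2.8376; reject H0

H0: μ = 16.26; H1: μ < 16.26 (one-sample t-test, left-tailed).
t = (x̄ − μ₀)/(s/√n) = (14.22 − 16.26)/(3.372/√22) = -2.8376
df = n − 1 = 21
p-value = P(T ≤ -2.8376) ≈ 0.0049
Since p ≈ 0.0049 < α = 0.05, reject H0; the data support H1.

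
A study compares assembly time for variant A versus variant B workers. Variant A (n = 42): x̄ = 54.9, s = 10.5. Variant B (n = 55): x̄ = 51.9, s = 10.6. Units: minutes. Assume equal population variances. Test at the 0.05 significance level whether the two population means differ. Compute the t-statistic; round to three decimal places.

1.387

Let group 1 = variant A, group 2 = variant B. H0: μ_1 = μ_2; H1: μ_1 ≠ μ_2 (two-sample pooled-variance t-test, two-sided).
s_p² = [(42−1)·10.5² + (55−1)·10.6²]/(42+55−2) = 111.449
t = (54.9 − 51.9)/√[111.449·(1/42 + 1/55)] = 1.387
df = n₁ + n₂ − 2 = 95
Two-sided p-value ≈ 0.169
Since p ≈ 0.169 > α = 0.05, fail to reject H0; the evidence is not statistically significant.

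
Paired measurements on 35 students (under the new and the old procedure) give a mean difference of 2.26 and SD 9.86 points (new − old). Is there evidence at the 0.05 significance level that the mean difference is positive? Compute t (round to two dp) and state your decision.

H0: μ_d = 0; H1: μ_d > 0 (paired t-test on the differences, right-tailed).
t = d̄/(s_d/√n) = 2.26/(9.86/√35) = 1.36
df = n − 1 = 34
p-value = P(T ≥ 1.36) ≈ 0.092
Since p ≈ 0.092 > α = 0.05, fail to reject H0; the data do not provide sufficient evidence against H0.

t = 1.36; fail to reject H0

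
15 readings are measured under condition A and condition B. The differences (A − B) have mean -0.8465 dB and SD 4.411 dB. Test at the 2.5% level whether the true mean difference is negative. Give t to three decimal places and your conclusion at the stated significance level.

H0: μ_d = 0; H1: μ_d < 0 (paired t-test on the differences, left-tailed).
t = d̄/(s_d/√n) = -0.8465/(4.411/√15) = -0.743
df = n − 1 = 14
p-value = P(T ≤ -0.743) ≈ 0.235
Since p ≈ 0.235 > α = 0.025, fail to reject H0; the evidence is not statistically significant.

t = -0.743; fail to reject H0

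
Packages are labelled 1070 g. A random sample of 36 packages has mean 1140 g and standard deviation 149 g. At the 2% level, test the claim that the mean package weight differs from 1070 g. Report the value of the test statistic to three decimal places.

2.819

H0: μ = 1070; H1: μ ≠ 1070 (one-sample t-test, two-sided).
t = (x̄ − μ₀)/(s/√n) = (1140 − 1070)/(149/√36) = 2.819
df = n − 1 = 35
Two-sided p-value ≈ 0.0079
Since p ≈ 0.0079 < α = 0.02, reject H0; the data support H1.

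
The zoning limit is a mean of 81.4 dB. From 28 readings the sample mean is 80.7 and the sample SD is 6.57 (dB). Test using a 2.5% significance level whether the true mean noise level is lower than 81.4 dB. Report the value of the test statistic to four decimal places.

H0: μ = 81.4; H1: μ < 81.4 (one-sample t-test, left-tailed).
t = (x̄ − μ₀)/(s/√n) = (80.7 − 81.4)/(6.57/√28) = -0.5638
df = n − 1 = 27
p-value = P(T ≤ -0.5638) ≈ 0.289
Since p ≈ 0.289 > α = 0.025, fail to reject H0; the data do not provide sufficient evidence against H0.

-0.5638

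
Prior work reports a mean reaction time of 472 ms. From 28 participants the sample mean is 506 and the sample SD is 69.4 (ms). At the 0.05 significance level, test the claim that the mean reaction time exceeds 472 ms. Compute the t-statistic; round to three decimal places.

2.592

H0: μ = 472; H1: μ > 472 (one-sample t-test, right-tailed).
t = (x̄ − μ₀)/(s/√n) = (506 − 472)/(69.4/√28) = 2.592
df = n − 1 = 27
p-value = P(T ≥ 2.592) ≈ 0.008
Since p ≈ 0.008 < α = 0.05, reject H0; the evidence is statistically significant.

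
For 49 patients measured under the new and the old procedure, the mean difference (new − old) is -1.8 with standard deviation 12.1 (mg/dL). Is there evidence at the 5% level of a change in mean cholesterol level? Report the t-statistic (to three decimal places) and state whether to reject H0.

H0: μ_d = 0; H1: μ_d ≠ 0 (paired t-test on the differences, two-sided).
t = d̄/(s_d/√n) = -1.8/(12.1/√49) = -1.041
df = n − 1 = 48
Two-sided p-value ≈ 0.3029
Since p ≈ 0.3029 > α = 0.05, fail to reject H0; the evidence is not statistically significant.

t = -1.041; fail to reject H0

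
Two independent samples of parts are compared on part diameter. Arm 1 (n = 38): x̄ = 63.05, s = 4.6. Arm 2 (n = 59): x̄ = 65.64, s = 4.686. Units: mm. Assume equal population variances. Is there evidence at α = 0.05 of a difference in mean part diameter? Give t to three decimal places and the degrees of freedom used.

t = -2.676, df = 95

Let group 1 = arm 1, group 2 = arm 2. H0: μ_1 = μ_2; H1: μ_1 ≠ μ_2 (two-sample pooled-variance t-test, two-sided).
s_p² = [(38−1)·4.6² + (59−1)·4.686²]/(38+59−2) = 21.6476
t = (63.05 − 65.64)/√[21.6476·(1/38 + 1/59)] = -2.676
df = n₁ + n₂ − 2 = 95
Two-sided p-value ≈ 0.009
Since p ≈ 0.009 < α = 0.05, reject H0; the evidence is statistically significant.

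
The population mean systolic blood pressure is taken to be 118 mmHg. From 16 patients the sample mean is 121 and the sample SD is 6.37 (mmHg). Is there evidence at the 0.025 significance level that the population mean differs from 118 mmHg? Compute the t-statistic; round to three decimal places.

1.884

H0: μ = 118; H1: μ ≠ 118 (one-sample t-test, two-sided).
t = (x̄ − μ₀)/(s/√n) = (121 − 118)/(6.37/√16) = 1.884
df = n − 1 = 15
Two-sided p-value ≈ 0.0791
Since p ≈ 0.0791 > α = 0.025, fail to reject H0; the data do not provide sufficient evidence against H0.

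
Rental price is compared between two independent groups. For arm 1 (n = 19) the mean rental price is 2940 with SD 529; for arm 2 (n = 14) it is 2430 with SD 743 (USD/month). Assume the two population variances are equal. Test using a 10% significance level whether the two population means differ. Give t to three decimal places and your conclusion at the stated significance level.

t = 2.307; reject H0

Let group 1 = arm 1, group 2 = arm 2. H0: μ_1 = μ_2; H1: μ_1 ≠ μ_2 (two-sample pooled-variance t-test, two-sided).
s_p² = [(19−1)·529² + (14−1)·743²]/(19+14−2) = 393993
t = (2940 − 2430)/√[393993·(1/19 + 1/14)] = 2.307
df = n₁ + n₂ − 2 = 31
Two-sided p-value ≈ 0.0279
Since p ≈ 0.0279 < α = 0.1, reject H0; the evidence is statistically significant.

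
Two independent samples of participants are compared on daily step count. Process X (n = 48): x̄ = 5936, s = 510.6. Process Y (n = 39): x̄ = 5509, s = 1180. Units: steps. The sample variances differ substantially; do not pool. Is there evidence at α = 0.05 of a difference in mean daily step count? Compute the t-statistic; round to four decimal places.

Let group 1 = process X, group 2 = process Y. H0: μ_1 = μ_2; H1: μ_1 ≠ μ_2 (Welch's two-sample t-test, two-sided).
t = (x̄_1 − x̄_2)/√(s_1²/n_1 + s_2²/n_2) = (5936 − 5509)/√(510.6²/48 + 1180²/39) = 2.1054
Welch–Satterthwaite df ≈ 49.51
Two-sided p-value ≈ 0.040
Since p ≈ 0.040 < α = 0.05, reject H0; the data support H1.

2.1054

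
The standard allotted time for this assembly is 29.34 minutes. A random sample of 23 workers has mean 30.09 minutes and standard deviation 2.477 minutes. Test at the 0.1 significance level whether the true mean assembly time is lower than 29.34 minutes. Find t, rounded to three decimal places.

H0: μ = 29.34; H1: μ < 29.34 (one-sample t-test, left-tailed).
t = (x̄ − μ₀)/(s/√n) = (30.09 − 29.34)/(2.477/√23) = 1.452
df = n − 1 = 22
p-value = P(T ≤ 1.452) ≈ 0.920
Since p ≈ 0.920 > α = 0.1, fail to reject H0; the evidence is not statistically significant.

1.452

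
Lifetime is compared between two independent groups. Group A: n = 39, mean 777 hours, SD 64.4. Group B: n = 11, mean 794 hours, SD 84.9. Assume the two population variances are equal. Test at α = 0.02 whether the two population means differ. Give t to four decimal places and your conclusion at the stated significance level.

t = -0.7199; fail to reject H0

Let group 1 = group A, group 2 = group B. H0: μ_1 = μ_2; H1: μ_1 ≠ μ_2 (two-sample pooled-variance t-test, two-sided).
s_p² = [(39−1)·64.4² + (11−1)·84.9²]/(39+11−2) = 4785
t = (777 − 794)/√[4785·(1/39 + 1/11)] = -0.7199
df = n₁ + n₂ − 2 = 48
Two-sided p-value ≈ 0.475
Since p ≈ 0.475 > α = 0.02, fail to reject H0; the data do not provide sufficient evidence against H0.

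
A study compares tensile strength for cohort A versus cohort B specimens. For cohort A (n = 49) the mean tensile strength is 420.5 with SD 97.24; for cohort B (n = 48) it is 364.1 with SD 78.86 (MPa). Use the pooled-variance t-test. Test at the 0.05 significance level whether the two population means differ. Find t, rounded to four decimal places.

3.1337

Let group 1 = cohort A, group 2 = cohort B. H0: μ_1 = μ_2; H1: μ_1 ≠ μ_2 (two-sample pooled-variance t-test, two-sided).
s_p² = [(49−1)·97.24² + (48−1)·78.86²]/(49+48−2) = 7854.29
t = (420.5 − 364.1)/√[7854.29·(1/49 + 1/48)] = 3.1337
df = n₁ + n₂ − 2 = 95
Two-sided p-value ≈ 0.0023
Since p ≈ 0.0023 < α = 0.05, reject H0; the evidence is statistically significant.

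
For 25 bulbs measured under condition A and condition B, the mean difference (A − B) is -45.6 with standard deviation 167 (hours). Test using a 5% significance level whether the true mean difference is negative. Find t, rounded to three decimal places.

H0: μ_d = 0; H1: μ_d < 0 (paired t-test on the differences, left-tailed).
t = d̄/(s_d/√n) = -45.6/(167/√25) = -1.365
df = n − 1 = 24
p-value = P(T ≤ -1.365) ≈ 0.0924
Since p ≈ 0.0924 > α = 0.05, fail to reject H0; the data do not provide sufficient evidence against H0.

-1.365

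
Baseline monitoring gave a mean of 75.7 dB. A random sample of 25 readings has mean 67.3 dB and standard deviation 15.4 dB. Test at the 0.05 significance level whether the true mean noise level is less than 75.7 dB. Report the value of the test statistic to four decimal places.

-2.7273

H0: μ = 75.7; H1: μ < 75.7 (one-sample t-test, left-tailed).
t = (x̄ − μ₀)/(s/√n) = (67.3 − 75.7)/(15.4/√25) = -2.7273
df = n − 1 = 24
p-value = P(T ≤ -2.7273) ≈ 0.0059
Since p ≈ 0.0059 < α = 0.05, reject H0; the data support H1.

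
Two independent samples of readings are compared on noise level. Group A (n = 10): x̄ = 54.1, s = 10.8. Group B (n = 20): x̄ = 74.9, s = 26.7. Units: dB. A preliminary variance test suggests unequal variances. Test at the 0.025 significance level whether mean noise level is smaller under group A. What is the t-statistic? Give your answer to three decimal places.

-3.024

Let group 1 = group A, group 2 = group B. H0: μ_1 = μ_2; H1: μ_1 < μ_2 (Welch's two-sample t-test, left-tailed).
t = (x̄_1 − x̄_2)/√(s_1²/n_1 + s_2²/n_2) = (54.1 − 74.9)/√(10.8²/10 + 26.7²/20) = -3.024
Welch–Satterthwaite df ≈ 27.30
p-value = P(T ≤ -3.024) ≈ 0.0027
Since p ≈ 0.0027 < α = 0.025, reject H0; the evidence is statistically significant.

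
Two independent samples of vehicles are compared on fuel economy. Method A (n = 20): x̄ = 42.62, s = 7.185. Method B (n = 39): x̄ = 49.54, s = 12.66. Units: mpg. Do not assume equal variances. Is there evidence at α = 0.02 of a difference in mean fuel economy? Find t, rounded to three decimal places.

Let group 1 = method A, group 2 = method B. H0: μ_1 = μ_2; H1: μ_1 ≠ μ_2 (Welch's two-sample t-test, two-sided).
t = (x̄_1 − x̄_2)/√(s_1²/n_1 + s_2²/n_2) = (42.62 − 49.54)/√(7.185²/20 + 12.66²/39) = -2.675
Welch–Satterthwaite df ≈ 56.30
Two-sided p-value ≈ 0.010
Since p ≈ 0.010 < α = 0.02, reject H0; the data support H1.

-2.675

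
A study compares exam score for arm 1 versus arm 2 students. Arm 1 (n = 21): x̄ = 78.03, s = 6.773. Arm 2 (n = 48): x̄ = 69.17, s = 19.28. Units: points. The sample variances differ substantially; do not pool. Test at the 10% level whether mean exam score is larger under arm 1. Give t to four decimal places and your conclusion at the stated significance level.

Let group 1 = arm 1, group 2 = arm 2. H0: μ_1 = μ_2; H1: μ_1 > μ_2 (Welch's two-sample t-test, right-tailed).
t = (x̄_1 − x̄_2)/√(s_1²/n_1 + s_2²/n_2) = (78.03 − 69.17)/√(6.773²/21 + 19.28²/48) = 2.8118
Welch–Satterthwaite df ≈ 65.09
p-value = P(T ≥ 2.8118) ≈ 0.0033
Since p ≈ 0.0033 < α = 0.1, reject H0; the data support H1.

t = 2.8118; reject H0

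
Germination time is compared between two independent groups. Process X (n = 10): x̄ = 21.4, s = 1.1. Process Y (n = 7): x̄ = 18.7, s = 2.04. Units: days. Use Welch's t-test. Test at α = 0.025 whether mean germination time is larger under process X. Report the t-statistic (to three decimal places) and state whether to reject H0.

Let group 1 = process X, group 2 = process Y. H0: μ_1 = μ_2; H1: μ_1 > μ_2 (Welch's two-sample t-test, right-tailed).
t = (x̄_1 − x̄_2)/√(s_1²/n_1 + s_2²/n_2) = (21.4 − 18.7)/√(1.1²/10 + 2.04²/7) = 3.192
Welch–Satterthwaite df ≈ 8.46
p-value = P(T ≥ 3.192) ≈ 0.0059
Since p ≈ 0.0059 < α = 0.025, reject H0; the evidence is statistically significant.

t = 3.192; reject H0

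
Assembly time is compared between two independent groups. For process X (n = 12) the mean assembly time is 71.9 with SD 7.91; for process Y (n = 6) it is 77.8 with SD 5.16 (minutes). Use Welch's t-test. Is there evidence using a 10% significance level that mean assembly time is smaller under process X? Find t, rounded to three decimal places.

-1.899

Let group 1 = process X, group 2 = process Y. H0: μ_1 = μ_2; H1: μ_1 < μ_2 (Welch's two-sample t-test, left-tailed).
t = (x̄_1 − x̄_2)/√(s_1²/n_1 + s_2²/n_2) = (71.9 − 77.8)/√(7.91²/12 + 5.16²/6) = -1.899
Welch–Satterthwaite df ≈ 14.53
p-value = P(T ≤ -1.899) ≈ 0.039
Since p ≈ 0.039 < α = 0.1, reject H0; the data support H1.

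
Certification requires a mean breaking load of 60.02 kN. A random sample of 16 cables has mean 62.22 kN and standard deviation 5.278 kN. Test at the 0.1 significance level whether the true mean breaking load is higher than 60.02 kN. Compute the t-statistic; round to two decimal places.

1.67

H0: μ = 60.02; H1: μ > 60.02 (one-sample t-test, right-tailed).
t = (x̄ − μ₀)/(s/√n) = (62.22 − 60.02)/(5.278/√16) = 1.67
df = n − 1 = 15
p-value = P(T ≥ 1.67) ≈ 0.0581
Since p ≈ 0.0581 < α = 0.1, reject H0; the data support H1.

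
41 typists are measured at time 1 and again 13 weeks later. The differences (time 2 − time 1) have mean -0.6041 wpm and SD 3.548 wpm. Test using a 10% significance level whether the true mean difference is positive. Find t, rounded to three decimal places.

H0: μ_d = 0; H1: μ_d > 0 (paired t-test on the differences, right-tailed).
t = d̄/(s_d/√n) = -0.6041/(3.548/√41) = -1.090
df = n − 1 = 40
p-value = P(T ≥ -1.090) ≈ 0.859
Since p ≈ 0.859 > α = 0.1, fail to reject H0; the data do not provide sufficient evidence against H0.

-1.090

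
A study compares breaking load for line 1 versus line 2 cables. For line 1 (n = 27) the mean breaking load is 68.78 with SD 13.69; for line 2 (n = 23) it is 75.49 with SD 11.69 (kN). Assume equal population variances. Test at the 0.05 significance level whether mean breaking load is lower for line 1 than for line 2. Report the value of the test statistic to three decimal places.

Let group 1 = line 1, group 2 = line 2. H0: μ_1 = μ_2; H1: μ_1 < μ_2 (two-sample pooled-variance t-test, left-tailed).
s_p² = [(27−1)·13.69² + (23−1)·11.69²]/(27+23−2) = 164.151
t = (68.78 − 75.49)/√[164.151·(1/27 + 1/23)] = -1.846
df = n₁ + n₂ − 2 = 48
p-value = P(T ≤ -1.846) ≈ 0.0356
Since p ≈ 0.0356 < α = 0.05, reject H0; the evidence is statistically significant.

-1.846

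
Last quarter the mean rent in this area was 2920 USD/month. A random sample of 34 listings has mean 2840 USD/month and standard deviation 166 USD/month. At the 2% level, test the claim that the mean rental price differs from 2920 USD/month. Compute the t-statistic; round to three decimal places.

H0: μ = 2920; H1: μ ≠ 2920 (one-sample t-test, two-sided).
t = (x̄ − μ₀)/(s/√n) = (2840 − 2920)/(166/√34) = -2.810
df = n − 1 = 33
Two-sided p-value ≈ 0.008
Since p ≈ 0.008 < α = 0.02, reject H0; the data support H1.

-2.810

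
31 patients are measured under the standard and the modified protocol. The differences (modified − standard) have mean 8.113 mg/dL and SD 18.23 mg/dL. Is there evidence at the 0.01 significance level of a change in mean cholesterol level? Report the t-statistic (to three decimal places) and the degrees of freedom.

H0: μ_d = 0; H1: μ_d ≠ 0 (paired t-test on the differences, two-sided).
t = d̄/(s_d/√n) = 8.113/(18.23/√31) = 2.478
df = n − 1 = 30
Two-sided p-value ≈ 0.019
Since p ≈ 0.019 > α = 0.01, fail to reject H0; the evidence is not statistically significant.

t = 2.478, df = 30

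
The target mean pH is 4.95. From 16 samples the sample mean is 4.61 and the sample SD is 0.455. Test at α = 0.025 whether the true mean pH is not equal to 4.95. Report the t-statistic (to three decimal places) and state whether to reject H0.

t = -2.989; reject H0

H0: μ = 4.95; H1: μ ≠ 4.95 (one-sample t-test, two-sided).
t = (x̄ − μ₀)/(s/√n) = (4.61 − 4.95)/(0.455/√16) = -2.989
df = n − 1 = 15
Two-sided p-value ≈ 0.0092
Since p ≈ 0.0092 < α = 0.025, reject H0; the evidence is statistically significant.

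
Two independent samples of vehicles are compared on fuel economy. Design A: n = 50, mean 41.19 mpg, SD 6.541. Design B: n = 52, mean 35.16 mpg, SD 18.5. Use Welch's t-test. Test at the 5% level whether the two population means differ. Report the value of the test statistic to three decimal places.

Let group 1 = design A, group 2 = design B. H0: μ_1 = μ_2; H1: μ_1 ≠ μ_2 (Welch's two-sample t-test, two-sided).
t = (x̄_1 − x̄_2)/√(s_1²/n_1 + s_2²/n_2) = (41.19 − 35.16)/√(6.541²/50 + 18.5²/52) = 2.211
Welch–Satterthwaite df ≈ 64.00
Two-sided p-value ≈ 0.0306
Since p ≈ 0.0306 < α = 0.05, reject H0; the evidence is statistically significant.

2.211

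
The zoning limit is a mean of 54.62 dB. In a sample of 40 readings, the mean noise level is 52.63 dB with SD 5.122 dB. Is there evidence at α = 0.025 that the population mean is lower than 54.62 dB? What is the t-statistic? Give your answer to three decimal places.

H0: μ = 54.62; H1: μ < 54.62 (one-sample t-test, left-tailed).
t = (x̄ − μ₀)/(s/√n) = (52.63 − 54.62)/(5.122/√40) = -2.457
df = n − 1 = 39
p-value = P(T ≤ -2.457) ≈ 0.0093
Since p ≈ 0.0093 < α = 0.025, reject H0; the data support H1.

-2.457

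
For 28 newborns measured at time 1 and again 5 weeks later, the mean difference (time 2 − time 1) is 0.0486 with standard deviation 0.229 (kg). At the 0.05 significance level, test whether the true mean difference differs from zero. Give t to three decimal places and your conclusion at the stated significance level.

t = 1.123; fail to reject H0

H0: μ_d = 0; H1: μ_d ≠ 0 (paired t-test on the differences, two-sided).
t = d̄/(s_d/√n) = 0.0486/(0.229/√28) = 1.123
df = n − 1 = 27
Two-sided p-value ≈ 0.2713
Since p ≈ 0.2713 > α = 0.05, fail to reject H0; the data do not provide sufficient evidence against H0.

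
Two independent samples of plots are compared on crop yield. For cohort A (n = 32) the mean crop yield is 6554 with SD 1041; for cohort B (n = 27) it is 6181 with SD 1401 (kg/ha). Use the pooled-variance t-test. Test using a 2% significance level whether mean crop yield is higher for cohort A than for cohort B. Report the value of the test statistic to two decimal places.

1.17

Let group 1 = cohort A, group 2 = cohort B. H0: μ_1 = μ_2; H1: μ_1 > μ_2 (two-sample pooled-variance t-test, right-tailed).
s_p² = [(32−1)·1041² + (27−1)·1401²]/(32+27−2) = 1484680
t = (6554 − 6181)/√[1484680·(1/32 + 1/27)] = 1.17
df = n₁ + n₂ − 2 = 57
p-value = P(T ≥ 1.17) ≈ 0.1231
Since p ≈ 0.1231 > α = 0.02, fail to reject H0; the evidence is not statistically significant.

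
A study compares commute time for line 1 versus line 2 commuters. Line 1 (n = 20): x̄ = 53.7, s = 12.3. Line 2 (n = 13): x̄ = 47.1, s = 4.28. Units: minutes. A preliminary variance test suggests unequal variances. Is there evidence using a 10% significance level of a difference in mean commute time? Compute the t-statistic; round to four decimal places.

Let group 1 = line 1, group 2 = line 2. H0: μ_1 = μ_2; H1: μ_1 ≠ μ_2 (Welch's two-sample t-test, two-sided).
t = (x̄_1 − x̄_2)/√(s_1²/n_1 + s_2²/n_2) = (53.7 − 47.1)/√(12.3²/20 + 4.28²/13) = 2.2032
Welch–Satterthwaite df ≈ 25.35
Two-sided p-value ≈ 0.0369
Since p ≈ 0.0369 < α = 0.1, reject H0; the evidence is statistically significant.

2.2032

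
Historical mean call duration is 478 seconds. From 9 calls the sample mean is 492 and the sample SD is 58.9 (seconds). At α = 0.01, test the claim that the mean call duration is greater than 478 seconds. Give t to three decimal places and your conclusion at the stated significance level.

t = 0.713; fail to reject H0

H0: μ = 478; H1: μ > 478 (one-sample t-test, right-tailed).
t = (x̄ − μ₀)/(s/√n) = (492 − 478)/(58.9/√9) = 0.713
df = n − 1 = 8
p-value = P(T ≥ 0.713) ≈ 0.248
Since p ≈ 0.248 > α = 0.01, fail to reject H0; the data do not provide sufficient evidence against H0.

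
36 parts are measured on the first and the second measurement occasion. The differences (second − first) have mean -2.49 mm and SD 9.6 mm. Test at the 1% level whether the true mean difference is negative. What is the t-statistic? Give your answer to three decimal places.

H0: μ_d = 0; H1: μ_d < 0 (paired t-test on the differences, left-tailed).
t = d̄/(s_d/√n) = -2.49/(9.6/√36) = -1.556
df = n − 1 = 35
p-value = P(T ≤ -1.556) ≈ 0.0643
Since p ≈ 0.0643 > α = 0.01, fail to reject H0; the data do not provide sufficient evidence against H0.

-1.556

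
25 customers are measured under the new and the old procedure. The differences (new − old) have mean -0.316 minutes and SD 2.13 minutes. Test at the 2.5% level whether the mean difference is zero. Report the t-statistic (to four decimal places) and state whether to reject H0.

H0: μ_d = 0; H1: μ_d ≠ 0 (paired t-test on the differences, two-sided).
t = d̄/(s_d/√n) = -0.316/(2.13/√25) = -0.7418
df = n − 1 = 24
Two-sided p-value ≈ 0.465
Since p ≈ 0.465 > α = 0.025, fail to reject H0; the data do not provide sufficient evidence against H0.

t = -0.7418; fail to reject H0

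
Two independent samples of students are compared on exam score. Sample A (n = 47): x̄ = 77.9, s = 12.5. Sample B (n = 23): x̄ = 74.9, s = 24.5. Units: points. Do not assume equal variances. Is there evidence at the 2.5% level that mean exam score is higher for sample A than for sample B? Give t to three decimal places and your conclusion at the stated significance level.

Let group 1 = sample A, group 2 = sample B. H0: μ_1 = μ_2; H1: μ_1 > μ_2 (Welch's two-sample t-test, right-tailed).
t = (x̄_1 − x̄_2)/√(s_1²/n_1 + s_2²/n_2) = (77.9 − 74.9)/√(12.5²/47 + 24.5²/23) = 0.553
Welch–Satterthwaite df ≈ 27.75
p-value = P(T ≥ 0.553) ≈ 0.2923
Since p ≈ 0.2923 > α = 0.025, fail to reject H0; the data do not provide sufficient evidence against H0.

t = 0.553; fail to reject H0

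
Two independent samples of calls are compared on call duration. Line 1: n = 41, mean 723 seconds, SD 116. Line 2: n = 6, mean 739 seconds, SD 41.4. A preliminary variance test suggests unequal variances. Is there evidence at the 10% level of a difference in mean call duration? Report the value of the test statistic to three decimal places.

-0.646

Let group 1 = line 1, group 2 = line 2. H0: μ_1 = μ_2; H1: μ_1 ≠ μ_2 (Welch's two-sample t-test, two-sided).
t = (x̄_1 − x̄_2)/√(s_1²/n_1 + s_2²/n_2) = (723 − 739)/√(116²/41 + 41.4²/6) = -0.646
Welch–Satterthwaite df ≈ 19.82
Two-sided p-value ≈ 0.526
Since p ≈ 0.526 > α = 0.1, fail to reject H0; the data do not provide sufficient evidence against H0.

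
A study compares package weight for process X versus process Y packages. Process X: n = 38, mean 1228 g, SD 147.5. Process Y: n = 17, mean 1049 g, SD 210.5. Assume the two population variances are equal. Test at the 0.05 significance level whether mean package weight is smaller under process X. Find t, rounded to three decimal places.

Let group 1 = process X, group 2 = process Y. H0: μ_1 = μ_2; H1: μ_1 < μ_2 (two-sample pooled-variance t-test, left-tailed).
s_p² = [(38−1)·147.5² + (17−1)·210.5²]/(38+17−2) = 28565
t = (1228 − 1049)/√[28565·(1/38 + 1/17)] = 3.630
df = n₁ + n₂ − 2 = 53
p-value = P(T ≤ 3.630) ≈ 0.9997
Since p ≈ 0.9997 > α = 0.05, fail to reject H0; the data do not provide sufficient evidence against H0.

3.630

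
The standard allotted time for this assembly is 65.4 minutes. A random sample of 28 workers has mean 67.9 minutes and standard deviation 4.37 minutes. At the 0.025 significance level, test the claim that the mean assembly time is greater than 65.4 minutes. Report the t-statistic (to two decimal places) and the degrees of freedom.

t = 3.03, df = 27

H0: μ = 65.4; H1: μ > 65.4 (one-sample t-test, right-tailed).
t = (x̄ − μ₀)/(s/√n) = (67.9 − 65.4)/(4.37/√28) = 3.03
df = n − 1 = 27
p-value = P(T ≥ 3.03) ≈ 0.003
Since p ≈ 0.003 < α = 0.025, reject H0; the data support H1.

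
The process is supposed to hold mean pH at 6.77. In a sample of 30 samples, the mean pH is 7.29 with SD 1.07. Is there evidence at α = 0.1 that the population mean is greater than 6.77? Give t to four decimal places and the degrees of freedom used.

t = 2.6618, df = 29

H0: μ = 6.77; H1: μ > 6.77 (one-sample t-test, right-tailed).
t = (x̄ − μ₀)/(s/√n) = (7.29 − 6.77)/(1.07/√30) = 2.6618
df = n − 1 = 29
p-value = P(T ≥ 2.6618) ≈ 0.0063
Since p ≈ 0.0063 < α = 0.1, reject H0; the data support H1.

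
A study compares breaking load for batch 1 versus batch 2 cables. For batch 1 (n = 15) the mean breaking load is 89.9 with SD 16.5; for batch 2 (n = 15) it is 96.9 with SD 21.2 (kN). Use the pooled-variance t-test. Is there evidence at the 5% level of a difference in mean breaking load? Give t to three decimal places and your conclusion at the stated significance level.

t = -1.009; fail to reject H0

Let group 1 = batch 1, group 2 = batch 2. H0: μ_1 = μ_2; H1: μ_1 ≠ μ_2 (two-sample pooled-variance t-test, two-sided).
s_p² = [(15−1)·16.5² + (15−1)·21.2²]/(15+15−2) = 360.845
t = (89.9 − 96.9)/√[360.845·(1/15 + 1/15)] = -1.009
df = n₁ + n₂ − 2 = 28
Two-sided p-value ≈ 0.322
Since p ≈ 0.322 > α = 0.05, fail to reject H0; the evidence is not statistically significant.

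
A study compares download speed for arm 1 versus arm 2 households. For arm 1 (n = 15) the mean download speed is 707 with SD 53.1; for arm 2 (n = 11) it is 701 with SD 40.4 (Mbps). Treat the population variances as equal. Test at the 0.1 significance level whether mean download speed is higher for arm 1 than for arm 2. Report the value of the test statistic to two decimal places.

0.31

Let group 1 = arm 1, group 2 = arm 2. H0: μ_1 = μ_2; H1: μ_1 > μ_2 (two-sample pooled-variance t-test, right-tailed).
s_p² = [(15−1)·53.1² + (11−1)·40.4²]/(15+11−2) = 2324.84
t = (707 − 701)/√[2324.84·(1/15 + 1/11)] = 0.31
df = n₁ + n₂ − 2 = 24
p-value = P(T ≥ 0.31) ≈ 0.3783
Since p ≈ 0.3783 > α = 0.1, fail to reject H0; the data do not provide sufficient evidence against H0.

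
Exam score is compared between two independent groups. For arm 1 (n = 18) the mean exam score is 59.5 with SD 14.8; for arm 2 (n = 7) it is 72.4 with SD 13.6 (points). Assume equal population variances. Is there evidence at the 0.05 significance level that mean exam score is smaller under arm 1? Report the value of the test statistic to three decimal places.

Let group 1 = arm 1, group 2 = arm 2. H0: μ_1 = μ_2; H1: μ_1 < μ_2 (two-sample pooled-variance t-test, left-tailed).
s_p² = [(18−1)·14.8² + (7−1)·13.6²]/(18+7−2) = 210.15
t = (59.5 − 72.4)/√[210.15·(1/18 + 1/7)] = -1.998
df = n₁ + n₂ − 2 = 23
p-value = P(T ≤ -1.998) ≈ 0.0289
Since p ≈ 0.0289 < α = 0.05, reject H0; the evidence is statistically significant.

-1.998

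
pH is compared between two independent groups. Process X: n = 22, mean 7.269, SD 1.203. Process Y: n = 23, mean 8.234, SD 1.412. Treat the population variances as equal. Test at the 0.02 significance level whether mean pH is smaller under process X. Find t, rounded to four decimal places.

Let group 1 = process X, group 2 = process Y. H0: μ_1 = μ_2; H1: μ_1 < μ_2 (two-sample pooled-variance t-test, left-tailed).
s_p² = [(22−1)·1.203² + (23−1)·1.412²]/(22+23−2) = 1.72683
t = (7.269 − 8.234)/√[1.72683·(1/22 + 1/23)] = -2.4625
df = n₁ + n₂ − 2 = 43
p-value = P(T ≤ -2.4625) ≈ 0.0089
Since p ≈ 0.0089 < α = 0.02, reject H0; the evidence is statistically significant.

-2.4625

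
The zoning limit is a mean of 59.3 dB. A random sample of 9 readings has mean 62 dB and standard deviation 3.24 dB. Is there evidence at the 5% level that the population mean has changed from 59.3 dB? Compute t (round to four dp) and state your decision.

t = 2.5000; reject H0

H0: μ = 59.3; H1: μ ≠ 59.3 (one-sample t-test, two-sided).
t = (x̄ − μ₀)/(s/√n) = (62 − 59.3)/(3.24/√9) = 2.5000
df = n − 1 = 8
Two-sided p-value ≈ 0.037
Since p ≈ 0.037 < α = 0.05, reject H0; the evidence is statistically significant.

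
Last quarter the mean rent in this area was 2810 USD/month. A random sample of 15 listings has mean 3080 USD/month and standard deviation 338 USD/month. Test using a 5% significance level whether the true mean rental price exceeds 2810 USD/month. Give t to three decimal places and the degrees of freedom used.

t = 3.094, df = 14

H0: μ = 2810; H1: μ > 2810 (one-sample t-test, right-tailed).
t = (x̄ − μ₀)/(s/√n) = (3080 − 2810)/(338/√15) = 3.094
df = n − 1 = 14
p-value = P(T ≥ 3.094) ≈ 0.004
Since p ≈ 0.004 < α = 0.05, reject H0; the data support H1.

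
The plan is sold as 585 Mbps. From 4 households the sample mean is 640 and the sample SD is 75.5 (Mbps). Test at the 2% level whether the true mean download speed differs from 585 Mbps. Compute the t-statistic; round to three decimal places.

H0: μ = 585; H1: μ ≠ 585 (one-sample t-test, two-sided).
t = (x̄ − μ₀)/(s/√n) = (640 − 585)/(75.5/√4) = 1.457
df = n − 1 = 3
Two-sided p-value ≈ 0.241
Since p ≈ 0.241 > α = 0.02, fail to reject H0; the evidence is not statistically significant.

1.457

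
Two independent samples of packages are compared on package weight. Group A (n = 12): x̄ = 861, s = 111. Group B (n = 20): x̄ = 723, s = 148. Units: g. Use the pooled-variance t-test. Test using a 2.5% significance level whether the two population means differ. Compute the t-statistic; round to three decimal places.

Let group 1 = group A, group 2 = group B. H0: μ_1 = μ_2; H1: μ_1 ≠ μ_2 (two-sample pooled-variance t-test, two-sided).
s_p² = [(12−1)·111² + (20−1)·148²]/(12+20−2) = 18390.2
t = (861 − 723)/√[18390.2·(1/12 + 1/20)] = 2.787
df = n₁ + n₂ − 2 = 30
Two-sided p-value ≈ 0.009
Since p ≈ 0.009 < α = 0.025, reject H0; the data support H1.

2.787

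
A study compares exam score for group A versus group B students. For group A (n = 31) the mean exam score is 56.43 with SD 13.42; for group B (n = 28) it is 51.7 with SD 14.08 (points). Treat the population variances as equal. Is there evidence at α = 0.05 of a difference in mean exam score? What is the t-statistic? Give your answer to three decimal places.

1.321

Let group 1 = group A, group 2 = group B. H0: μ_1 = μ_2; H1: μ_1 ≠ μ_2 (two-sample pooled-variance t-test, two-sided).
s_p² = [(31−1)·13.42² + (28−1)·14.08²]/(31+28−2) = 188.694
t = (56.43 − 51.7)/√[188.694·(1/31 + 1/28)] = 1.321
df = n₁ + n₂ − 2 = 57
Two-sided p-value ≈ 0.1919
Since p ≈ 0.1919 > α = 0.05, fail to reject H0; the data do not provide sufficient evidence against H0.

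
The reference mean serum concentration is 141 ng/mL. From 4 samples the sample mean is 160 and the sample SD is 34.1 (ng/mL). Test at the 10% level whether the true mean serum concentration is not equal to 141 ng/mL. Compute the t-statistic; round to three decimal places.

1.114

H0: μ = 141; H1: μ ≠ 141 (one-sample t-test, two-sided).
t = (x̄ − μ₀)/(s/√n) = (160 − 141)/(34.1/√4) = 1.114
df = n − 1 = 3
Two-sided p-value ≈ 0.3464
Since p ≈ 0.3464 > α = 0.1, fail to reject H0; the data do not provide sufficient evidence against H0.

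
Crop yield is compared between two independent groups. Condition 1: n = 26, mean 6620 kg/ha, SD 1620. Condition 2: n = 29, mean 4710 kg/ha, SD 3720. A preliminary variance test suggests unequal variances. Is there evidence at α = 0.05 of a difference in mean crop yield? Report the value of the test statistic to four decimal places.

Let group 1 = condition 1, group 2 = condition 2. H0: μ_1 = μ_2; H1: μ_1 ≠ μ_2 (Welch's two-sample t-test, two-sided).
t = (x̄_1 − x̄_2)/√(s_1²/n_1 + s_2²/n_2) = (6620 − 4710)/√(1620²/26 + 3720²/29) = 2.5120
Welch–Satterthwaite df ≈ 39.14
Two-sided p-value ≈ 0.0162
Since p ≈ 0.0162 < α = 0.05, reject H0; the evidence is statistically significant.

2.5120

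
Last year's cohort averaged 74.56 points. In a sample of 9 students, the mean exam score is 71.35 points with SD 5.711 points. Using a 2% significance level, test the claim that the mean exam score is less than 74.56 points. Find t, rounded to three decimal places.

-1.686

H0: μ = 74.56; H1: μ < 74.56 (one-sample t-test, left-tailed).
t = (x̄ − μ₀)/(s/√n) = (71.35 − 74.56)/(5.711/√9) = -1.686
df = n − 1 = 8
p-value = P(T ≤ -1.686) ≈ 0.0651
Since p ≈ 0.0651 > α = 0.02, fail to reject H0; the data do not provide sufficient evidence against H0.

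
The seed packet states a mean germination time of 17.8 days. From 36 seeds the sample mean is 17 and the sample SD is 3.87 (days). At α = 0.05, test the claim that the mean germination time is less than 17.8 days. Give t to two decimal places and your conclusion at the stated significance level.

t = -1.24; fail to reject H0

H0: μ = 17.8; H1: μ < 17.8 (one-sample t-test, left-tailed).
t = (x̄ − μ₀)/(s/√n) = (17 − 17.8)/(3.87/√36) = -1.24
df = n − 1 = 35
p-value = P(T ≤ -1.24) ≈ 0.1116
Since p ≈ 0.1116 > α = 0.05, fail to reject H0; the evidence is not statistically significant.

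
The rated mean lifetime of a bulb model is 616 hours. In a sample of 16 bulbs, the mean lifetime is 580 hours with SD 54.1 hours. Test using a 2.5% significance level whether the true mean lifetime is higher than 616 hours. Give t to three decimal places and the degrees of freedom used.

H0: μ = 616; H1: μ > 616 (one-sample t-test, right-tailed).
t = (x̄ − μ₀)/(s/√n) = (580 − 616)/(54.1/√16) = -2.662
df = n − 1 = 15
p-value = P(T ≥ -2.662) ≈ 0.9911
Since p ≈ 0.9911 > α = 0.025, fail to reject H0; the evidence is not statistically significant.

t = -2.662, df = 15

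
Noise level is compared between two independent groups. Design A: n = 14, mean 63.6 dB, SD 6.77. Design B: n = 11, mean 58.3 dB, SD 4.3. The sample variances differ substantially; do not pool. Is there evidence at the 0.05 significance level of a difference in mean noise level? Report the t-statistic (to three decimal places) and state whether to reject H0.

t = 2.381; reject H0

Let group 1 = design A, group 2 = design B. H0: μ_1 = μ_2; H1: μ_1 ≠ μ_2 (Welch's two-sample t-test, two-sided).
t = (x̄_1 − x̄_2)/√(s_1²/n_1 + s_2²/n_2) = (63.6 − 58.3)/√(6.77²/14 + 4.3²/11) = 2.381
Welch–Satterthwaite df ≈ 22.18
Two-sided p-value ≈ 0.026
Since p ≈ 0.026 < α = 0.05, reject H0; the evidence is statistically significant.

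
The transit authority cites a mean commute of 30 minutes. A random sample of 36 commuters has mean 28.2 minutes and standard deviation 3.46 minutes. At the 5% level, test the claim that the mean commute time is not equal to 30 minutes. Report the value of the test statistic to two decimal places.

-3.12

H0: μ = 30; H1: μ ≠ 30 (one-sample t-test, two-sided).
t = (x̄ − μ₀)/(s/√n) = (28.2 − 30)/(3.46/√36) = -3.12
df = n − 1 = 35
Two-sided p-value ≈ 0.0036
Since p ≈ 0.0036 < α = 0.05, reject H0; the evidence is statistically significant.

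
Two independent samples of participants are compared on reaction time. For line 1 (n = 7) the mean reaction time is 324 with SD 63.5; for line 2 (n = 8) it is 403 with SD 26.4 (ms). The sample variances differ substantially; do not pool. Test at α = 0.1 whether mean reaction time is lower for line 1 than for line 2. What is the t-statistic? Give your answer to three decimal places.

Let group 1 = line 1, group 2 = line 2. H0: μ_1 = μ_2; H1: μ_1 < μ_2 (Welch's two-sample t-test, left-tailed).
t = (x̄_1 − x̄_2)/√(s_1²/n_1 + s_2²/n_2) = (324 − 403)/√(63.5²/7 + 26.4²/8) = -3.068
Welch–Satterthwaite df ≈ 7.80
p-value = P(T ≤ -3.068) ≈ 0.008
Since p ≈ 0.008 < α = 0.1, reject H0; the evidence is statistically significant.

-3.068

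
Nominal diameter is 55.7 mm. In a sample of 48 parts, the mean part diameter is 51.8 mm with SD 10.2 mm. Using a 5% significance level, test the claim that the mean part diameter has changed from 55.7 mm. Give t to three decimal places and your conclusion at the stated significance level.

t = -2.649; reject H0

H0: μ = 55.7; H1: μ ≠ 55.7 (one-sample t-test, two-sided).
t = (x̄ − μ₀)/(s/√n) = (51.8 − 55.7)/(10.2/√48) = -2.649
df = n − 1 = 47
Two-sided p-value ≈ 0.011
Since p ≈ 0.011 < α = 0.05, reject H0; the evidence is statistically significant.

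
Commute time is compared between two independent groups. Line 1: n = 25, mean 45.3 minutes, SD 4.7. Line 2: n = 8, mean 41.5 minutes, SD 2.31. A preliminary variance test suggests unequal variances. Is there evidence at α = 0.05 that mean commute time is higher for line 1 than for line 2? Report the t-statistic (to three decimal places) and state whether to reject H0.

t = 3.052; reject H0

Let group 1 = line 1, group 2 = line 2. H0: μ_1 = μ_2; H1: μ_1 > μ_2 (Welch's two-sample t-test, right-tailed).
t = (x̄_1 − x̄_2)/√(s_1²/n_1 + s_2²/n_2) = (45.3 − 41.5)/√(4.7²/25 + 2.31²/8) = 3.052
Welch–Satterthwaite df ≈ 25.02
p-value = P(T ≥ 3.052) ≈ 0.003
Since p ≈ 0.003 < α = 0.05, reject H0; the data support H1.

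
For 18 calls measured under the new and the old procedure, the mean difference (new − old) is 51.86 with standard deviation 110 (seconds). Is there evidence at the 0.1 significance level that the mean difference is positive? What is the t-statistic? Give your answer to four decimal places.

2.0002

H0: μ_d = 0; H1: μ_d > 0 (paired t-test on the differences, right-tailed).
t = d̄/(s_d/√n) = 51.86/(110/√18) = 2.0002
df = n − 1 = 17
p-value = P(T ≥ 2.0002) ≈ 0.0309
Since p ≈ 0.0309 < α = 0.1, reject H0; the evidence is statistically significant.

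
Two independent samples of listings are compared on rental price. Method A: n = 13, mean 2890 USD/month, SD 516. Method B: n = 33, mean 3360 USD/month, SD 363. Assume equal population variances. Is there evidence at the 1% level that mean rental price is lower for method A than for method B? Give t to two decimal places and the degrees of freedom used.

Let group 1 = method A, group 2 = method B. H0: μ_1 = μ_2; H1: μ_1 < μ_2 (two-sample pooled-variance t-test, left-tailed).
s_p² = [(13−1)·516² + (33−1)·363²]/(13+33−2) = 168447
t = (2890 − 3360)/√[168447·(1/13 + 1/33)] = -3.50
df = n₁ + n₂ − 2 = 44
p-value = P(T ≤ -3.50) ≈ 0.001
Since p ≈ 0.001 < α = 0.01, reject H0; the data support H1.

t = -3.50, df = 44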